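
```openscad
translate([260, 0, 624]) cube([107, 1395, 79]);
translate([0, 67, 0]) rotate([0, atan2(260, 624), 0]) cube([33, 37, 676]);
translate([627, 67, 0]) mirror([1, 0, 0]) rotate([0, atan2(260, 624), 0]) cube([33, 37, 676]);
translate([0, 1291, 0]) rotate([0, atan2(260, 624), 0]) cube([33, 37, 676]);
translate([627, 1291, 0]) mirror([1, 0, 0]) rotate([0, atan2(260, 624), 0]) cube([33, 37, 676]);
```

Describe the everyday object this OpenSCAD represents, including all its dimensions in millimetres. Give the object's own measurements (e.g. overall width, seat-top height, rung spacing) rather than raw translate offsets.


A sawhorse. A 107×1395×79 mm beam (x, y, z) sits on two A-frame leg pairs. Each pair is two raked legs of 33×37 mm section (37 mm along y) splaying symmetrically in x. Each leg rises 624 mm vertically over 260 mm of horizontal reach and is 676 mm long along its own axis. Every leg's outer bottom edge rests on the floor and its outer top edge meets a bottom edge of the beam — the left legs (tilting toward +x) meet the beam's −x bottom edge, the right legs (their mirror images, tilting toward −x) meet its +x bottom edge — so the leg tops tuck under the beam, the beam's underside is 624 mm above the floor, and the feet are 627 mm apart outside-to-outside with the beam centred between them. The two leg pairs are set in 67 mm from either end of the beam.


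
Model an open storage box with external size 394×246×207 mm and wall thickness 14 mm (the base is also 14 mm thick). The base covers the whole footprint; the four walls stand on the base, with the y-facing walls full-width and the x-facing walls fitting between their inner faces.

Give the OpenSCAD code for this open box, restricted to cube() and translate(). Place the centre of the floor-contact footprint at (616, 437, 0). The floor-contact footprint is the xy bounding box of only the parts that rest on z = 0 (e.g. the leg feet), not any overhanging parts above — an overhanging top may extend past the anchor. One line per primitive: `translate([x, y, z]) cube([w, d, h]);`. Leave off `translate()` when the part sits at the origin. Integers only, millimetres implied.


translate([419, 314, 0]) cube([394, 246, 14]);
translate([419, 314, 14]) cube([394, 14, 193]);
translate([419, 546, 14]) cube([394, 14, 193]);
translate([419, 328, 14]) cube([14, 218, 193]);
translate([799, 328, 14]) cube([14, 218, 193]);


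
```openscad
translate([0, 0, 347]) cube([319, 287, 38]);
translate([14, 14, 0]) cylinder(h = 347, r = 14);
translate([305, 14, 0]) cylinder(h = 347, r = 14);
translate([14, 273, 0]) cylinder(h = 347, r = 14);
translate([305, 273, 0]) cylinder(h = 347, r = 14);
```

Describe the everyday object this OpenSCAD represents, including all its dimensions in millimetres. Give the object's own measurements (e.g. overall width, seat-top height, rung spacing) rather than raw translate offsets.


A simple wooden stool: a rectangular seat 319 mm (x) by 287 mm (y), 38 mm thick, top face at z = 385 mm, on four round legs, each 28 mm in diameter. The legs rest on z = 0, each leg's axis is inset half a diameter from the nearest pair of seat edges (so the leg's bounding box is flush with the corner).


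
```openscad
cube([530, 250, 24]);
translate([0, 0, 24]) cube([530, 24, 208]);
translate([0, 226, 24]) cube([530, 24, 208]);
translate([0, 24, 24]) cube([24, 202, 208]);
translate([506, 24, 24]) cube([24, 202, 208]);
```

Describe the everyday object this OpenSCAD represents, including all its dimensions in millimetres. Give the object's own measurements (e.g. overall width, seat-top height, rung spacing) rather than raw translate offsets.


An open-topped rectangular box: outside dimensions 530×250×232 mm, with a uniform wall and base thickness of 24 mm. The base is a full 530×250 slab on the floor; four walls sit on top of the base. The front and back walls (the −y and +y sides) span the full width; the two side walls fit between them.


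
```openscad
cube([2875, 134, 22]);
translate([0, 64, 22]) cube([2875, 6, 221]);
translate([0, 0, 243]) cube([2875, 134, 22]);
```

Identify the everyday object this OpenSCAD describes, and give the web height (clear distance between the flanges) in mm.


An I-beam. The web height is 221 mm.

Two wide flanges with a thin centred web — an I-beam. Overall 265 mm minus two 22 mm flanges gives a web of 265 − 2·22 = 221 mm.


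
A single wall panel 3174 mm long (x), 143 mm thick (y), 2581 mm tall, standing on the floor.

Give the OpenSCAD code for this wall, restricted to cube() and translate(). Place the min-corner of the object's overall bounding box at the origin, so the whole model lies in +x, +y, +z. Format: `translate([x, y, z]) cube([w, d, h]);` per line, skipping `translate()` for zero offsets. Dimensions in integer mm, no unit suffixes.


cube([3174, 143, 2581]);


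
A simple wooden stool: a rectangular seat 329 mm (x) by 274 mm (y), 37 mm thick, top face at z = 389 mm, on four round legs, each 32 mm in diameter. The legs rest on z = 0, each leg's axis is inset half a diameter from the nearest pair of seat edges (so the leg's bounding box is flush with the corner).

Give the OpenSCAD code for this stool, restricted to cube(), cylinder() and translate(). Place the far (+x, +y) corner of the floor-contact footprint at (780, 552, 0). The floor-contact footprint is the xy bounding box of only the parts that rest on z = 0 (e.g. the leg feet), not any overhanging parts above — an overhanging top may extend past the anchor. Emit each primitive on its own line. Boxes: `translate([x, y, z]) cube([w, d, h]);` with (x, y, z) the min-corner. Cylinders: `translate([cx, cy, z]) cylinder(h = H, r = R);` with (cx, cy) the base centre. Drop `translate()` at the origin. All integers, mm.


translate([451, 278, 352]) cube([329, 274, 37]);
translate([467, 294, 0]) cylinder(h = 352, r = 16);
translate([764, 294, 0]) cylinder(h = 352, r = 16);
translate([467, 536, 0]) cylinder(h = 352, r = 16);
translate([764, 536, 0]) cylinder(h = 352, r = 16);


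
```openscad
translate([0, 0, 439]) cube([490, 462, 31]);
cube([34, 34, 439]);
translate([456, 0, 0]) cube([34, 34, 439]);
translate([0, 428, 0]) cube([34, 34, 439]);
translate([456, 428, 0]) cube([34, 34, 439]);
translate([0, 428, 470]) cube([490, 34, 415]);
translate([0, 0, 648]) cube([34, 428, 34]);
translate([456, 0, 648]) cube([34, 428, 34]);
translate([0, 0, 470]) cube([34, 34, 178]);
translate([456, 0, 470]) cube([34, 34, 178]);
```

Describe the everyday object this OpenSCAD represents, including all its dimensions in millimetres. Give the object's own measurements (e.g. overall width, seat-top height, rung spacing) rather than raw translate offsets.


A chair. The seat is a 490×462×31 mm slab with its top at z = 470 mm, on four 34×34 mm corner legs (flush with the seat edges, standing on z = 0). A flat backrest 34 mm thick, 415 mm tall, spans the full seat width and rises from the seat top along its +y edge, rear face flush with the rear of the seat. Two armrests of 34×34 mm section run along each side from the seat's front edge to the front of the backrest, top faces 212 mm above the seat top and outer faces flush with the seat's x-edges; a 34×34 mm post under the front of each armrest stands on the seat at the front corner.


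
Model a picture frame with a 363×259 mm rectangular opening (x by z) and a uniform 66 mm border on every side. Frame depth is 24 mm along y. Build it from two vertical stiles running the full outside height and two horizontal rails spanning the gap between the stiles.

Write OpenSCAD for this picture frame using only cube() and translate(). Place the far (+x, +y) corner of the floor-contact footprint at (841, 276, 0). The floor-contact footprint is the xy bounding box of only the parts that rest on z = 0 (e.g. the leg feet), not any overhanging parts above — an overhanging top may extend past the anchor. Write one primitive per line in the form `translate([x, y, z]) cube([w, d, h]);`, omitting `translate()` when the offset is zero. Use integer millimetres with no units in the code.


translate([346, 252, 0]) cube([66, 24, 391]);
translate([775, 252, 0]) cube([66, 24, 391]);
translate([412, 252, 0]) cube([363, 24, 66]);
translate([412, 252, 325]) cube([363, 24, 66]);


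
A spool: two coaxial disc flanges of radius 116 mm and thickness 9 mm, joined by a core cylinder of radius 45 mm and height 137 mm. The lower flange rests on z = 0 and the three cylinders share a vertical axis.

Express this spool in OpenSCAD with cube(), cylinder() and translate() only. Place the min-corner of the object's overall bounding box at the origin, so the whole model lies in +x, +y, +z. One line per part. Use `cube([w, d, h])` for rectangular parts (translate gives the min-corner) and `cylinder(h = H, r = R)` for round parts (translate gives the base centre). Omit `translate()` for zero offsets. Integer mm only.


translate([116, 116, 0]) cylinder(h = 9, r = 116);
translate([116, 116, 9]) cylinder(h = 137, r = 45);
translate([116, 116, 146]) cylinder(h = 9, r = 116);


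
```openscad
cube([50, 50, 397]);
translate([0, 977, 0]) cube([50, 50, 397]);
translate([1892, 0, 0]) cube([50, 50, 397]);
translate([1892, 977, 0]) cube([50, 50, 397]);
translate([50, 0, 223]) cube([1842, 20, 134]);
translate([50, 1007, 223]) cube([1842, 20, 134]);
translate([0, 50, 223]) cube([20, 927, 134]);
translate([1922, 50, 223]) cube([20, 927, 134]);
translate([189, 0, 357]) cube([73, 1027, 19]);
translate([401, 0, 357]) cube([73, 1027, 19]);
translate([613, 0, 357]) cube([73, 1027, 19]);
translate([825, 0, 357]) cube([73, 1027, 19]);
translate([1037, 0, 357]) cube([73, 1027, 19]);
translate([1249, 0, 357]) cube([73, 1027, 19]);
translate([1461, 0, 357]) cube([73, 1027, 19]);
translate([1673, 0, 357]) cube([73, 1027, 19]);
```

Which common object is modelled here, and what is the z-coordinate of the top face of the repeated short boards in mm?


A bed frame. The slat-top height is 376 mm.

Four posts, four rails, and a row of slats — a bed frame. Slats sit on the rails at z = 223 + 134 = 357; with slat thickness 19, the top is 376 mm.


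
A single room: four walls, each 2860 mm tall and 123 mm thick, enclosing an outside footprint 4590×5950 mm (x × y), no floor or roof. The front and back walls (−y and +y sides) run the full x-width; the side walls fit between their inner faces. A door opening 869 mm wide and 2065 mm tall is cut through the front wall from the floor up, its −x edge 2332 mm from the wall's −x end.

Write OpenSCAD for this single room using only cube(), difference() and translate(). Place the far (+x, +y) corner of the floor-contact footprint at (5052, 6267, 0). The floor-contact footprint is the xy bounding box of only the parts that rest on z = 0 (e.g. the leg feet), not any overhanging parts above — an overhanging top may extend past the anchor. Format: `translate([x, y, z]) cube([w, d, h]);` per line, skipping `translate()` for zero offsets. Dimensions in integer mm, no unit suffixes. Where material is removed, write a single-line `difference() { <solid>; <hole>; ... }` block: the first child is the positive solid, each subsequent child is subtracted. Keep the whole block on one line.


difference() { translate([462, 317, 0]) cube([4590, 123, 2860]); translate([2794, 317, 0]) cube([869, 123, 2065]); }
translate([462, 6144, 0]) cube([4590, 123, 2860]);
translate([462, 440, 0]) cube([123, 5704, 2860]);
translate([4929, 440, 0]) cube([123, 5704, 2860]);


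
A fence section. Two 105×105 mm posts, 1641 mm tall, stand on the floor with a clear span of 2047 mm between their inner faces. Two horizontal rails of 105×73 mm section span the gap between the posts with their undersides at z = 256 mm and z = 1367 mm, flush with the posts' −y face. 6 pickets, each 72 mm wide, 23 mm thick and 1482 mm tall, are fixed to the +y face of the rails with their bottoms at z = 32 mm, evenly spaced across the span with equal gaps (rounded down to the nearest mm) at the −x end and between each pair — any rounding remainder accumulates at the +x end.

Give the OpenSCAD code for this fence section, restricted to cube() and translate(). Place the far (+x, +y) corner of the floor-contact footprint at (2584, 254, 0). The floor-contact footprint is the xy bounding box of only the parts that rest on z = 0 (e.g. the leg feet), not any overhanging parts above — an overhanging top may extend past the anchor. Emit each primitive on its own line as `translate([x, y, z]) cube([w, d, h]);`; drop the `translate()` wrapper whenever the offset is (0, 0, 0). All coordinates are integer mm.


translate([327, 149, 0]) cube([105, 105, 1641]);
translate([2479, 149, 0]) cube([105, 105, 1641]);
translate([432, 149, 256]) cube([2047, 105, 73]);
translate([432, 149, 1367]) cube([2047, 105, 73]);
translate([662, 254, 32]) cube([72, 23, 1482]);
translate([964, 254, 32]) cube([72, 23, 1482]);
translate([1266, 254, 32]) cube([72, 23, 1482]);
translate([1568, 254, 32]) cube([72, 23, 1482]);
translate([1870, 254, 32]) cube([72, 23, 1482]);
translate([2172, 254, 32]) cube([72, 23, 1482]);


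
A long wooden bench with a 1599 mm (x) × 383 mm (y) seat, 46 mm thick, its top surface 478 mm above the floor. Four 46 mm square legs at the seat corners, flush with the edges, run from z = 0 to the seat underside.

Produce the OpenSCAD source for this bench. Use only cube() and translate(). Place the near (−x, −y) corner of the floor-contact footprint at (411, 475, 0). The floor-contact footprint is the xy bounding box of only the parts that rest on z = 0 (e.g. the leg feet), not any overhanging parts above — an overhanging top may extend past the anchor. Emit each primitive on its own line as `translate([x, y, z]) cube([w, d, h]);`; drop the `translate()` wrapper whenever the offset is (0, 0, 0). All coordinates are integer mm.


translate([411, 475, 432]) cube([1599, 383, 46]);
translate([411, 475, 0]) cube([46, 46, 432]);
translate([411, 812, 0]) cube([46, 46, 432]);
translate([1964, 475, 0]) cube([46, 46, 432]);
translate([1964, 812, 0]) cube([46, 46, 432]);


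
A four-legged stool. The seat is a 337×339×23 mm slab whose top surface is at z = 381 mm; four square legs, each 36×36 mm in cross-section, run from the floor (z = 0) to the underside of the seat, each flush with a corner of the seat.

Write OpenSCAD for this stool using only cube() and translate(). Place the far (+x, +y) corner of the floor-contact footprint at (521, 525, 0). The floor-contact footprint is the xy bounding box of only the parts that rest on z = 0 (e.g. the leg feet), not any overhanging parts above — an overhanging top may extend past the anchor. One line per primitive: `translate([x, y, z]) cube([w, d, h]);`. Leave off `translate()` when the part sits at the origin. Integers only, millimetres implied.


translate([184, 186, 358]) cube([337, 339, 23]);
translate([184, 186, 0]) cube([36, 36, 358]);
translate([485, 186, 0]) cube([36, 36, 358]);
translate([184, 489, 0]) cube([36, 36, 358]);
translate([485, 489, 0]) cube([36, 36, 358]);


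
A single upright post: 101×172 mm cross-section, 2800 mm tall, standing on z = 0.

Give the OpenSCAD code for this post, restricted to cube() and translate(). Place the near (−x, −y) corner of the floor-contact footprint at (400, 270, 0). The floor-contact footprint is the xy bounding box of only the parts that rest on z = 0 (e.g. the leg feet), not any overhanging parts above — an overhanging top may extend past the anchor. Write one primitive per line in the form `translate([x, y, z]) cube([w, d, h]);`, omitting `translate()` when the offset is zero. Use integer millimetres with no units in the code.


translate([400, 270, 0]) cube([101, 172, 2800]);


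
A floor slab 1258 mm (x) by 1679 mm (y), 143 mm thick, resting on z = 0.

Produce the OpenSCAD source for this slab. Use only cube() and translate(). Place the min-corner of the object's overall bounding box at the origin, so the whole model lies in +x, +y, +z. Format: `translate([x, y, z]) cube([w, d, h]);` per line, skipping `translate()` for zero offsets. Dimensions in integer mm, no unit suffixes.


cube([1258, 1679, 143]);


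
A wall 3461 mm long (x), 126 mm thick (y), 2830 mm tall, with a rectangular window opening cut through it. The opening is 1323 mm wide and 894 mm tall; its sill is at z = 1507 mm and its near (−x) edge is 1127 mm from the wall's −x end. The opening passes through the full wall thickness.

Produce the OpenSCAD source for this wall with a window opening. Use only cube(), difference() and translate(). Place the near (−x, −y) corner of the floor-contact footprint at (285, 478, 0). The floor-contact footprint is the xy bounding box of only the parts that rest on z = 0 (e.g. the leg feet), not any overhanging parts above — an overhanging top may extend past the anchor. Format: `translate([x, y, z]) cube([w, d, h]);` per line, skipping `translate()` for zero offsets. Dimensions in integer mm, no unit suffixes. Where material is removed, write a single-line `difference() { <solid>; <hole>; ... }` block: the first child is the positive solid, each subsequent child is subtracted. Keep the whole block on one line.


difference() { translate([285, 478, 0]) cube([3461, 126, 2830]); translate([1412, 478, 1507]) cube([1323, 126, 894]); }


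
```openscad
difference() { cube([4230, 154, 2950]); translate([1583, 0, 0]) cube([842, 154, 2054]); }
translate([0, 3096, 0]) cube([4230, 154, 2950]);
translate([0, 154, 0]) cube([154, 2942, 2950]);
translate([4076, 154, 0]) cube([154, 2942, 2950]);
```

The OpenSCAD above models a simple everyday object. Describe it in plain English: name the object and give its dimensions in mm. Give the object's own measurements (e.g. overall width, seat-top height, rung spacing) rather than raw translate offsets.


A single room: four walls, each 2950 mm tall and 154 mm thick, enclosing an outside footprint 4230×3250 mm (x × y), no floor or roof. The front and back walls (−y and +y sides) run the full x-width; the side walls fit between their inner faces. A door opening 842 mm wide and 2054 mm tall is cut through the front wall from the floor up, its −x edge 1583 mm from the wall's −x end.


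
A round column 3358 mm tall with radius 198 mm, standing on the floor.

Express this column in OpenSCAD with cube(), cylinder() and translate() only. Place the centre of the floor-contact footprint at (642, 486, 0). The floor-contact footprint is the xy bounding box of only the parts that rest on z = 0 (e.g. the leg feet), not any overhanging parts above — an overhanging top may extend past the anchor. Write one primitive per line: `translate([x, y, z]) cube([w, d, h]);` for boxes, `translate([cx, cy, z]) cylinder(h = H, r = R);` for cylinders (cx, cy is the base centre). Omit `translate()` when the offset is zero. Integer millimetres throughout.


translate([642, 486, 0]) cylinder(h = 3358, r = 198);


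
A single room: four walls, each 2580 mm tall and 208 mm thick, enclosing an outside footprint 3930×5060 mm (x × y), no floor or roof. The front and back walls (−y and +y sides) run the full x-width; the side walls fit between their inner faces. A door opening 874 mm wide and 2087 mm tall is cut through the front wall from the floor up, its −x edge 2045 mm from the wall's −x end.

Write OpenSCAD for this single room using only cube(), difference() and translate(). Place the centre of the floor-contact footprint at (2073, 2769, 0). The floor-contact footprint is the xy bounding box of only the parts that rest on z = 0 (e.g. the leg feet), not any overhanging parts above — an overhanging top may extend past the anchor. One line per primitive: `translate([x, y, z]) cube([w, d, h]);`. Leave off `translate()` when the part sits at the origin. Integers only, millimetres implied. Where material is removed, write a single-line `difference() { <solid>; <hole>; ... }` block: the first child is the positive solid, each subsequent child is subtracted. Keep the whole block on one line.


difference() { translate([108, 239, 0]) cube([3930, 208, 2580]); translate([2153, 239, 0]) cube([874, 208, 2087]); }
translate([108, 5091, 0]) cube([3930, 208, 2580]);
translate([108, 447, 0]) cube([208, 4644, 2580]);
translate([3830, 447, 0]) cube([208, 4644, 2580]);


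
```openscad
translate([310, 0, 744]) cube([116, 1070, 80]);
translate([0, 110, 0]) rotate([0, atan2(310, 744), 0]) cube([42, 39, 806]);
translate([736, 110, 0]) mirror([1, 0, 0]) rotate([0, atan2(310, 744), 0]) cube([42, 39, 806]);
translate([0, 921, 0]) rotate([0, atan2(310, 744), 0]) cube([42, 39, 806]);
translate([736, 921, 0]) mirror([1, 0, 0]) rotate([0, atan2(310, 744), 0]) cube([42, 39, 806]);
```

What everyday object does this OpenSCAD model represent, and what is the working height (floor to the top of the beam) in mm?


A sawhorse. The overall height is 824 mm.

A beam across two mirrored pairs of raked legs — a sawhorse. The beam's underside is at z = 744 (matching the legs' vertical rise in atan2(310, 744)) and the beam is 80 mm tall, so its top is at 744 + 80 = 824 mm. The raked legs top out at the beam's underside, so that is the highest point.


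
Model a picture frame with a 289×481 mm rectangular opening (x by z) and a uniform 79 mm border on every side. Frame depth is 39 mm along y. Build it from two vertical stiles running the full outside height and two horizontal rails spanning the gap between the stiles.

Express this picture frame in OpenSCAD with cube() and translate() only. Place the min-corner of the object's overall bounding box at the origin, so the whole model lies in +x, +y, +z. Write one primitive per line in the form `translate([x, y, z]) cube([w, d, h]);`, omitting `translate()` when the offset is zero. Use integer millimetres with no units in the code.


cube([79, 39, 639]);
translate([368, 0, 0]) cube([79, 39, 639]);
translate([79, 0, 0]) cube([289, 39, 79]);
translate([79, 0, 560]) cube([289, 39, 79]);


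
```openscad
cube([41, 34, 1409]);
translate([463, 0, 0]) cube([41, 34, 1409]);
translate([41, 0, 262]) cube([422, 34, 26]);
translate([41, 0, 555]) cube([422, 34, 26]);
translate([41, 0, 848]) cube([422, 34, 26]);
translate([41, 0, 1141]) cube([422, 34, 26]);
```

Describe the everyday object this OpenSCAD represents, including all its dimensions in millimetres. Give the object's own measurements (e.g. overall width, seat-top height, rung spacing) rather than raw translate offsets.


A straight ladder. Two 41×34 mm vertical rails, 1409 mm tall, stand 504 mm apart (outside-to-outside) with their front faces coplanar on the −y side. 4 rungs, each 34 mm deep and 26 mm tall, span between the inner faces of the rails, front faces flush with the rails. The lowest rung's underside is at z = 262 mm and rungs are spaced 293 mm apart (underside to underside).


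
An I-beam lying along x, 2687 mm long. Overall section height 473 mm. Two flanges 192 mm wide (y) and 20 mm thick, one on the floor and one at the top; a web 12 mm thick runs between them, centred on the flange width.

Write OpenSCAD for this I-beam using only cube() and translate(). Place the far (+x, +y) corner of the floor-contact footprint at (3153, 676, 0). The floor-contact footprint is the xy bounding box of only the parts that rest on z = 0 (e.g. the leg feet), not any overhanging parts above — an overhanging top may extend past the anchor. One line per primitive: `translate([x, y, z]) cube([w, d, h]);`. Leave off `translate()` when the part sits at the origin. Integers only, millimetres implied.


translate([466, 484, 0]) cube([2687, 192, 20]);
translate([466, 574, 20]) cube([2687, 12, 433]);
translate([466, 484, 453]) cube([2687, 192, 20]);


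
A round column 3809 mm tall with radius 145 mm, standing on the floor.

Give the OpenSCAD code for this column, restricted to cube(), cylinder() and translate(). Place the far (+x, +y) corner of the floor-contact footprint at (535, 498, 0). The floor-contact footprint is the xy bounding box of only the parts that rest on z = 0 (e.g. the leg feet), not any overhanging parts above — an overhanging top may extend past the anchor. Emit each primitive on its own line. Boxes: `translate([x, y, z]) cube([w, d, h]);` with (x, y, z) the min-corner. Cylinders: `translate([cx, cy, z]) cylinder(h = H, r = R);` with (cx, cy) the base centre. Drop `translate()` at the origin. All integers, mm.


translate([390, 353, 0]) cylinder(h = 3809, r = 145);


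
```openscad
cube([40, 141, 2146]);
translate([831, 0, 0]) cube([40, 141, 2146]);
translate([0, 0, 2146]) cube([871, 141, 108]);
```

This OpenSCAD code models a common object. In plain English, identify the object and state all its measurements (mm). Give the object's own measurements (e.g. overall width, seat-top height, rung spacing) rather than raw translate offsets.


A door frame. The clear opening is 791 mm wide and 2146 mm high. Two 40 mm wide jambs, 141 mm deep, stand either side of the opening from the floor to the top of the opening. A 108 mm thick head sits across the top of both jambs, spanning the full outside width of the frame.


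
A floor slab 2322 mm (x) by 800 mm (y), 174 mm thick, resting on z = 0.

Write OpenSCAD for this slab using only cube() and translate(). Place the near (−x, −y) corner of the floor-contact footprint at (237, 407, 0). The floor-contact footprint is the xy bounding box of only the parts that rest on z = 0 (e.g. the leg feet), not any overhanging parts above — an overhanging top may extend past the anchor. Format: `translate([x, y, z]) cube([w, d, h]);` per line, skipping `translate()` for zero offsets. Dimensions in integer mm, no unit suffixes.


translate([237, 407, 0]) cube([2322, 800, 174]);


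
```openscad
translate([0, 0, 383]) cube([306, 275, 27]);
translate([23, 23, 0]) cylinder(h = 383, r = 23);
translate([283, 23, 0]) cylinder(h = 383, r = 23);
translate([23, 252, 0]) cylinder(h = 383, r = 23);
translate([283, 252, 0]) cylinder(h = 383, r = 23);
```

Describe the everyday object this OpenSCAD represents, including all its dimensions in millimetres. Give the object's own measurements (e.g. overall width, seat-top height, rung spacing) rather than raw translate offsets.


A simple wooden stool: a rectangular seat 306 mm (x) by 275 mm (y), 27 mm thick, top face at z = 410 mm, on four round legs, each 46 mm in diameter. The legs rest on z = 0, each leg's axis is inset half a diameter from the nearest pair of seat edges (so the leg's bounding box is flush with the corner).


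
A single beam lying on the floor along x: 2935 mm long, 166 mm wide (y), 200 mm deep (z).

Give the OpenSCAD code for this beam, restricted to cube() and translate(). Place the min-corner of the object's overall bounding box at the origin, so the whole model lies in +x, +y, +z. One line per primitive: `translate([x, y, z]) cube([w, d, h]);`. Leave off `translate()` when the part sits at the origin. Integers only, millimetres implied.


cube([2935, 166, 200]);


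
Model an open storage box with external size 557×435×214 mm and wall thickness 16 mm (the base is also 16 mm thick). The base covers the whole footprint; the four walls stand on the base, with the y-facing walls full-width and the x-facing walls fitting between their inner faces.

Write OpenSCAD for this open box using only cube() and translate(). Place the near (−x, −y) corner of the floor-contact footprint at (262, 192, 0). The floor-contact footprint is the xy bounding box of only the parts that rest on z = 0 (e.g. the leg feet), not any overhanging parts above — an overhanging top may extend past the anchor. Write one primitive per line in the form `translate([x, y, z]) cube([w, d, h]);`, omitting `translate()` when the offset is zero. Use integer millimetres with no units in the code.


translate([262, 192, 0]) cube([557, 435, 16]);
translate([262, 192, 16]) cube([557, 16, 198]);
translate([262, 611, 16]) cube([557, 16, 198]);
translate([262, 208, 16]) cube([16, 403, 198]);
translate([803, 208, 16]) cube([16, 403, 198]);


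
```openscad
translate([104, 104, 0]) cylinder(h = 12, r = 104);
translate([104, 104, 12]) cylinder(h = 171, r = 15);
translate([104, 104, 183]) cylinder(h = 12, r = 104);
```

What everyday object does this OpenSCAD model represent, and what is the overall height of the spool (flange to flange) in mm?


A spool. The overall height is 195 mm.

Three coaxial cylinders, large–small–large — a spool. Two 12 mm flanges and a 171 mm core give 12 + 171 + 12 = 195 mm.


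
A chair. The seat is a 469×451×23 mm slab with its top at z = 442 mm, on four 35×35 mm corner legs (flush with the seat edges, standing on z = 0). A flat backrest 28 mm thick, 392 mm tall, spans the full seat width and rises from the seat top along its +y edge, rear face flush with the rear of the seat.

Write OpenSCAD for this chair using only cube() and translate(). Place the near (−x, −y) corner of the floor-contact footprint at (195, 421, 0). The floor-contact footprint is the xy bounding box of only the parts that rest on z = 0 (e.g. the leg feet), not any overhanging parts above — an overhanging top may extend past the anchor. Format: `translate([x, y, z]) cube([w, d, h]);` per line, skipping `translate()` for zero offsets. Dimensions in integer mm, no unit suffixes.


translate([195, 421, 419]) cube([469, 451, 23]);
translate([195, 421, 0]) cube([35, 35, 419]);
translate([629, 421, 0]) cube([35, 35, 419]);
translate([195, 837, 0]) cube([35, 35, 419]);
translate([629, 837, 0]) cube([35, 35, 419]);
translate([195, 844, 442]) cube([469, 28, 392]);


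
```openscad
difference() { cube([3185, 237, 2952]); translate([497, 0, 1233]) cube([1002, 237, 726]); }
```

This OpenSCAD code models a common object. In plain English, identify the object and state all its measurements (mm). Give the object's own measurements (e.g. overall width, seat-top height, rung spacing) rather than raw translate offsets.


A wall 3185 mm long (x), 237 mm thick (y), 2952 mm tall, with a rectangular window opening cut through it. The opening is 1002 mm wide and 726 mm tall; its sill is at z = 1233 mm and its near (−x) edge is 497 mm from the wall's −x end. The opening passes through the full wall thickness.


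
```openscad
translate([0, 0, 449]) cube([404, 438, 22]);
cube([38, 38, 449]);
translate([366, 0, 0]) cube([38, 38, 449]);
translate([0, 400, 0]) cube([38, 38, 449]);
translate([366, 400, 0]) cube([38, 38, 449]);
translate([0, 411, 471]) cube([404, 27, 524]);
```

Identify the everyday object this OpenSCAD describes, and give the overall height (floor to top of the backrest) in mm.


A chair. The overall height is 995 mm.

A slab on four corner posts with a tall panel at the back — a chair. The seat slab sits at z = 449 with thickness 22, and the 524 mm backrest starts at the seat top, so the overall height is 449 + 22 + 524 = 995 mm.


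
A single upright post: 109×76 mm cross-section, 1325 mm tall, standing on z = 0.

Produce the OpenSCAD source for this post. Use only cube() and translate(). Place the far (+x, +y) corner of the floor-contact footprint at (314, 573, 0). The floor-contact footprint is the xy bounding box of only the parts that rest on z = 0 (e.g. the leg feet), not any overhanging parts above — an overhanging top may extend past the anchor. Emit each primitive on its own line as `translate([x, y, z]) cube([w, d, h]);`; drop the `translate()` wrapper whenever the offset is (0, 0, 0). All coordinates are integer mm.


translate([205, 497, 0]) cube([109, 76, 1325]);


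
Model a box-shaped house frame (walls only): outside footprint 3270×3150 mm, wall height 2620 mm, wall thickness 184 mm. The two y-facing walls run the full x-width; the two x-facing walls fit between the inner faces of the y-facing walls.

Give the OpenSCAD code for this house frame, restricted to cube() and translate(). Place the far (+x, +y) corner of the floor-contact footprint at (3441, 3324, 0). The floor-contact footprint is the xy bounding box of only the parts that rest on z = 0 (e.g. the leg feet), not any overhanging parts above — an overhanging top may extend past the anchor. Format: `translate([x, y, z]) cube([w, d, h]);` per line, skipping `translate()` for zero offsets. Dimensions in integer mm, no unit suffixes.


translate([171, 174, 0]) cube([3270, 184, 2620]);
translate([171, 3140, 0]) cube([3270, 184, 2620]);
translate([171, 358, 0]) cube([184, 2782, 2620]);
translate([3257, 358, 0]) cube([184, 2782, 2620]);


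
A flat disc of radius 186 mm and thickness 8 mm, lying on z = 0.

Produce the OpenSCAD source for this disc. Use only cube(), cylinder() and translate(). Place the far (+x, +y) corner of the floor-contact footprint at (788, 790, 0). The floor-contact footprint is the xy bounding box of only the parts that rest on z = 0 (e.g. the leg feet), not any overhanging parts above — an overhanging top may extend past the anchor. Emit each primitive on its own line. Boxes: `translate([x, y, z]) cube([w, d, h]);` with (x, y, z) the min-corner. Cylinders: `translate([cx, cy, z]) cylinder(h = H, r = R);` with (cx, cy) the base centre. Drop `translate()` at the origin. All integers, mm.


translate([602, 604, 0]) cylinder(h = 8, r = 186);


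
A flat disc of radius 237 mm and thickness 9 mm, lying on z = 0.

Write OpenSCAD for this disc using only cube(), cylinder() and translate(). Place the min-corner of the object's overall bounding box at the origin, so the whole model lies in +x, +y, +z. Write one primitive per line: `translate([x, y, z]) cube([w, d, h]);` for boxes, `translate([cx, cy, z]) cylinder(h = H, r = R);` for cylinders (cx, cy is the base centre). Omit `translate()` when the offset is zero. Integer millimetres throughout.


translate([237, 237, 0]) cylinder(h = 9, r = 237);


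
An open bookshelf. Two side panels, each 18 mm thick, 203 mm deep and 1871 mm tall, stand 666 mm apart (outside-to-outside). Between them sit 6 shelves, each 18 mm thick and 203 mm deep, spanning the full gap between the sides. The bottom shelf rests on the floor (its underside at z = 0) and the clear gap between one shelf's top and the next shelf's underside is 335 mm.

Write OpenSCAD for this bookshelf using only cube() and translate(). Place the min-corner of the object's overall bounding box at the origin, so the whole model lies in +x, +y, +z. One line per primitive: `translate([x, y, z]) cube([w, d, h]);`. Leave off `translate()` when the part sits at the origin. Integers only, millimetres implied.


cube([18, 203, 1871]);
translate([648, 0, 0]) cube([18, 203, 1871]);
translate([18, 0, 0]) cube([630, 203, 18]);
translate([18, 0, 353]) cube([630, 203, 18]);
translate([18, 0, 706]) cube([630, 203, 18]);
translate([18, 0, 1059]) cube([630, 203, 18]);
translate([18, 0, 1412]) cube([630, 203, 18]);
translate([18, 0, 1765]) cube([630, 203, 18]);


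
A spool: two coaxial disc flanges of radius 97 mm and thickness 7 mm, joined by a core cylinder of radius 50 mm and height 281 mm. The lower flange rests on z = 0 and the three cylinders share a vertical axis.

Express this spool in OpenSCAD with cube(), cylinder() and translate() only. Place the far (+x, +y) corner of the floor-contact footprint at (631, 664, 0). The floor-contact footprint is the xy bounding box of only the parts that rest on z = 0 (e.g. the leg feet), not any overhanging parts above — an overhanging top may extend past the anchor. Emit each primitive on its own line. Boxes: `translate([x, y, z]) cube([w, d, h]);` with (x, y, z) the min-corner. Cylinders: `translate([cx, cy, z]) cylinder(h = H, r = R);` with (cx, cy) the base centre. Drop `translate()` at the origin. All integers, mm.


translate([534, 567, 0]) cylinder(h = 7, r = 97);
translate([534, 567, 7]) cylinder(h = 281, r = 50);
translate([534, 567, 288]) cylinder(h = 7, r = 97);


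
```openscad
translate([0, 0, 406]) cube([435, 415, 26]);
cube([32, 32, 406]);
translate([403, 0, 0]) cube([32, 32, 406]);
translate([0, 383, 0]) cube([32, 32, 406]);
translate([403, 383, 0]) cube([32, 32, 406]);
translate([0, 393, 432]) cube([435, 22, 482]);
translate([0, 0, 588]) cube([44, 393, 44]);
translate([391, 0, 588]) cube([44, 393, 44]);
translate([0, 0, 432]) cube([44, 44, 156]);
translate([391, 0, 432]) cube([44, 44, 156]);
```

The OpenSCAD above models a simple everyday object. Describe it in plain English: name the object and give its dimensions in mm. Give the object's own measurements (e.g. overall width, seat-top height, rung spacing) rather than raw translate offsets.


A chair. The seat is a 435×415×26 mm slab with its top at z = 432 mm, on four 32×32 mm corner legs (flush with the seat edges, standing on z = 0). A flat backrest 22 mm thick, 482 mm tall, spans the full seat width and rises from the seat top along its +y edge, rear face flush with the rear of the seat. Two armrests of 44×44 mm section run along each side from the seat's front edge to the front of the backrest, top faces 200 mm above the seat top and outer faces flush with the seat's x-edges; a 44×44 mm post under the front of each armrest stands on the seat at the front corner.


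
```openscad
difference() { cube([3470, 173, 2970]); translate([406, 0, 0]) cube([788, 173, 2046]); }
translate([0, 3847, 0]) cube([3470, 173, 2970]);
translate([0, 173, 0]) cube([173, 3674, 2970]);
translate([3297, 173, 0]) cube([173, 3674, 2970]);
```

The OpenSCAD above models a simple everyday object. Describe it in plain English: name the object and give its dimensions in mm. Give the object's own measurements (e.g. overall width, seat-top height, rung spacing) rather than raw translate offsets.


A single room: four walls, each 2970 mm tall and 173 mm thick, enclosing an outside footprint 3470×4020 mm (x × y), no floor or roof. The front and back walls (−y and +y sides) run the full x-width; the side walls fit between their inner faces. A door opening 788 mm wide and 2046 mm tall is cut through the front wall from the floor up, its −x edge 406 mm from the wall's −x end.


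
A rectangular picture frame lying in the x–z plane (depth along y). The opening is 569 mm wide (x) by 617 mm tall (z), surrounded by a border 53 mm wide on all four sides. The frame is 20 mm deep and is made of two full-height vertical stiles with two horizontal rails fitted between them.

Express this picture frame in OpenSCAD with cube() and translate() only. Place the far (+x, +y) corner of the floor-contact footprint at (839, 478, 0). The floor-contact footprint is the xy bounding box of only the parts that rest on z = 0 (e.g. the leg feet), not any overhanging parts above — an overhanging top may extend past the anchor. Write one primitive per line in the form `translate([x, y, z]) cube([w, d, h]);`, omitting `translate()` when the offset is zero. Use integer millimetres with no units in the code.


translate([164, 458, 0]) cube([53, 20, 723]);
translate([786, 458, 0]) cube([53, 20, 723]);
translate([217, 458, 0]) cube([569, 20, 53]);
translate([217, 458, 670]) cube([569, 20, 53]);


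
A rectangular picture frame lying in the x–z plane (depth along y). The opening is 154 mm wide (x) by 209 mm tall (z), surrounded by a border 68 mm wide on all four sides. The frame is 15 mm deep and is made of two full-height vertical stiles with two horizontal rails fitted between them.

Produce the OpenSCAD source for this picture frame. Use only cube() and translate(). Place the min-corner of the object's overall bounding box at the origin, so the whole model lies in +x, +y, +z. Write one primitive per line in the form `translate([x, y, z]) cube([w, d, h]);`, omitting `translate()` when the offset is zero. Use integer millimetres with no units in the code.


cube([68, 15, 345]);
translate([222, 0, 0]) cube([68, 15, 345]);
translate([68, 0, 0]) cube([154, 15, 68]);
translate([68, 0, 277]) cube([154, 15, 68]);


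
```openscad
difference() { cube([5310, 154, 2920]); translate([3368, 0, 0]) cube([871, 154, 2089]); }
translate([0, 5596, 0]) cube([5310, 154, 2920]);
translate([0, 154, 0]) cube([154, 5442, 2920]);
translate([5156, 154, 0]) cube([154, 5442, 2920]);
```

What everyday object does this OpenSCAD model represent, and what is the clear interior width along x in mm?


A single room. The interior width is 5002 mm.

Four walls enclosing a rectangle with a door in the front wall — a room. Outside width 5310 minus two 154 mm walls gives 5002 mm.
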